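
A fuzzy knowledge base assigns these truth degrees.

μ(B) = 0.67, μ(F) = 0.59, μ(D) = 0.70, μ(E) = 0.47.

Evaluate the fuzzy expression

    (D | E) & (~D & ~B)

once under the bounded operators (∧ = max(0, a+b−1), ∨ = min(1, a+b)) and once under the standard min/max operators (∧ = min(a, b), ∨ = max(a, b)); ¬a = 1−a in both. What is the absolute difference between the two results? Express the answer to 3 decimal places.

0.300

Under bounded:
  D | E = min(1, a+b) on (0.70, 0.47) = 1.00
  ~D = 1 − 0.70 = 0.30
  ~B = 1 − 0.67 = 0.33
  ~D & ~B = max(0, a+b−1) on (0.30, 0.33) = 0.00
  (D | E) & (~D & ~B) = max(0, a+b−1) on (1.00, 0.00) = 0.00
  → value = 0.0000
Under standard min/max:
  D | E = max(a, b) on (0.70, 0.47) = 0.70
  ~D = 1 − 0.70 = 0.30
  ~B = 1 − 0.67 = 0.33
  ~D & ~B = min(a, b) on (0.30, 0.33) = 0.30
  (D | E) & (~D & ~B) = min(a, b) on (0.70, 0.30) = 0.30
  → value = 0.3000
|0.0000 − 0.3000| = 0.300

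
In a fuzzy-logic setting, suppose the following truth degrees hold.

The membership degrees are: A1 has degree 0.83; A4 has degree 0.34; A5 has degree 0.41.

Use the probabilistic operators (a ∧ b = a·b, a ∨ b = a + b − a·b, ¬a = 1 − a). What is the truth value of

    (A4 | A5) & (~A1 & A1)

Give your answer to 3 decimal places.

A4 | A5 = a + b − a·b on (0.3400, 0.4100) = 0.6106
~A1 = 1 − 0.8300 = 0.1700
~A1 & A1 = a·b on (0.1700, 0.8300) = 0.1411
(A4 | A5) & (~A1 & A1) = a·b on (0.6106, 0.1411) = 0.0862

0.086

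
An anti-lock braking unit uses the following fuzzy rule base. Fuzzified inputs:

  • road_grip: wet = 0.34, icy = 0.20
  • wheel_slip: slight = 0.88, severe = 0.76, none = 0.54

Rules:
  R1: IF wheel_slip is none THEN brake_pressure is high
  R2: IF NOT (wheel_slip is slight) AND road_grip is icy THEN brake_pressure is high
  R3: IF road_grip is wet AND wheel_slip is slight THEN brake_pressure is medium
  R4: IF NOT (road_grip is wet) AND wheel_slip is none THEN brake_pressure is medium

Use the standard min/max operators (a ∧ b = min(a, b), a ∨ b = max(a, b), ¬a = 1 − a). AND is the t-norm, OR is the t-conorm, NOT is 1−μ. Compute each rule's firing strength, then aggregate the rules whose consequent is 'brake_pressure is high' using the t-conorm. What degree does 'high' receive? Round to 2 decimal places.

0.54

R1: none=0.54 → w = 0.54
R2: ¬slight=1−0.88=0.12, icy=0.20; AND[min(a, b)] → w = 0.12
R3: wet=0.34, slight=0.88; AND[min(a, b)] → w = 0.34
R4: ¬wet=1−0.34=0.66, none=0.54; AND[min(a, b)] → w = 0.54
Rules with consequent 'high': {R1, R2} → strengths 0.54, 0.12
Aggregate via t-conorm [max(a, b)]: 0.54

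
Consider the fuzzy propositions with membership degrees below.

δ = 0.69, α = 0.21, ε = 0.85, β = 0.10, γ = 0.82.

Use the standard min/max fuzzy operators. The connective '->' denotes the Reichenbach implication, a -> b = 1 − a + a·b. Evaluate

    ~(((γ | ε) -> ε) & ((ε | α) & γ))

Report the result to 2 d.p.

γ | ε = max(a, b) on (0.82, 0.85) = 0.85
(γ | ε) -> ε  [Reichenbach: 1 − a + a·b] with a=0.85, b=0.85 → 0.87
ε | α = max(a, b) on (0.85, 0.21) = 0.85
(ε | α) & γ = min(a, b) on (0.85, 0.82) = 0.82
((γ | ε) -> ε) & ((ε | α) & γ) = min(a, b) on (0.87, 0.82) = 0.82
~(((γ | ε) -> ε) & ((ε | α) & γ)) = 1 − 0.82 = 0.18

0.18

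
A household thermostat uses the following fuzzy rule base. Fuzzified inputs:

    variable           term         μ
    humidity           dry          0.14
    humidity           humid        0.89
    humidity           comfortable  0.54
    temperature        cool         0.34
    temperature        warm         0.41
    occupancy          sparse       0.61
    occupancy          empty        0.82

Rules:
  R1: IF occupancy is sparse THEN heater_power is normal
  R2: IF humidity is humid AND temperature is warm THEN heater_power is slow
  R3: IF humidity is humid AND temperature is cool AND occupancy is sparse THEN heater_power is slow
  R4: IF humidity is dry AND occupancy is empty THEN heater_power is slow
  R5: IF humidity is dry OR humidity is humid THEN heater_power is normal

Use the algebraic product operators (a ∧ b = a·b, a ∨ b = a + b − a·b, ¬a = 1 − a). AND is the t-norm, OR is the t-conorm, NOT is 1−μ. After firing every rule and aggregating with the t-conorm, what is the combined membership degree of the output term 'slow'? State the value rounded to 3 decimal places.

0.542

R1: sparse=0.61 → w = 0.6100
R2: humid=0.89, warm=0.41; AND[a·b] → w = 0.3649
R3: humid=0.89, cool=0.34, sparse=0.61; AND[a·b] → w = 0.1846
R4: dry=0.14, empty=0.82; AND[a·b] → w = 0.1148
R5: dry=0.14, humid=0.89; OR[a + b − a·b] → w = 0.9054
Rules with consequent 'slow': {R2, R3, R4} → strengths 0.3649, 0.1846, 0.1148
Aggregate via t-conorm [a + b − a·b]: 0.5416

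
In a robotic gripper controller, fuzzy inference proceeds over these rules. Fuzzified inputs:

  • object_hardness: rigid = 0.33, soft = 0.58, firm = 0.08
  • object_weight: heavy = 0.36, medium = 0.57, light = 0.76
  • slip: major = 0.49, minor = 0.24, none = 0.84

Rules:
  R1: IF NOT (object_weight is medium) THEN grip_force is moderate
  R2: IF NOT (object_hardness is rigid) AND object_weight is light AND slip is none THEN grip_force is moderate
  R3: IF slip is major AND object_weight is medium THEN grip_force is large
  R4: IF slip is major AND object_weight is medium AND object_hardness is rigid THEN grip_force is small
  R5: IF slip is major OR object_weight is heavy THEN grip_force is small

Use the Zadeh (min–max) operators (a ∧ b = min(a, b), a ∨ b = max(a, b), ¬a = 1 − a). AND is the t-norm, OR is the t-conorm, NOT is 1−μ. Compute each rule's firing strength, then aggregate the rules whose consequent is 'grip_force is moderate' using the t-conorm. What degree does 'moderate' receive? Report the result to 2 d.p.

0.67

R1: ¬medium=1−0.57=0.43 → w = 0.43
R2: ¬rigid=1−0.33=0.67, light=0.76, none=0.84; AND[min(a, b)] → w = 0.67
R3: major=0.49, medium=0.57; AND[min(a, b)] → w = 0.49
R4: major=0.49, medium=0.57, rigid=0.33; AND[min(a, b)] → w = 0.33
R5: major=0.49, heavy=0.36; OR[max(a, b)] → w = 0.49
Rules with consequent 'moderate': {R1, R2} → strengths 0.43, 0.67
Aggregate via t-conorm [max(a, b)]: 0.67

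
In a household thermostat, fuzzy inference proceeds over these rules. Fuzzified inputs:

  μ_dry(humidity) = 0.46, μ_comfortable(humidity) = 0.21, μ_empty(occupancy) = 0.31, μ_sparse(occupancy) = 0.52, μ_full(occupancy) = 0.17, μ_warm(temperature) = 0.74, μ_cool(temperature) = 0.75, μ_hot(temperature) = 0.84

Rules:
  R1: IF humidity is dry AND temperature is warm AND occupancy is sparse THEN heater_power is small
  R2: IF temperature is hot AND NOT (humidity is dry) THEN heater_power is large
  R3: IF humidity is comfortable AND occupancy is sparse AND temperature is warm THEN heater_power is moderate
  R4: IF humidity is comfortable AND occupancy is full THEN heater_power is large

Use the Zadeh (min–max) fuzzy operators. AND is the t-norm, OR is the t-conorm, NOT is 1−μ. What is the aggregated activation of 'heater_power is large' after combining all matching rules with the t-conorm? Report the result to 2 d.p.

R1: dry=0.46, warm=0.74, sparse=0.52; AND[min(a, b)] → w = 0.46
R2: hot=0.84, ¬dry=1−0.46=0.54; AND[min(a, b)] → w = 0.54
R3: comfortable=0.21, sparse=0.52, warm=0.74; AND[min(a, b)] → w = 0.21
R4: comfortable=0.21, full=0.17; AND[min(a, b)] → w = 0.17
Rules with consequent 'large': {R2, R4} → strengths 0.54, 0.17
Aggregate via t-conorm [max(a, b)]: 0.54

0.54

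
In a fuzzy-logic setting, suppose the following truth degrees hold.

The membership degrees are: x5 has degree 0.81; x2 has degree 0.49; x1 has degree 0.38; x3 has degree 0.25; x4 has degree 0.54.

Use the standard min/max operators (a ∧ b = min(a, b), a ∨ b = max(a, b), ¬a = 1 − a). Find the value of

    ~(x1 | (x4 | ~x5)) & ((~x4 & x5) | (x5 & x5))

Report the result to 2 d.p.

0.46

~x5 = 1 − 0.81 = 0.19
x4 | ~x5 = max(a, b) on (0.54, 0.19) = 0.54
x1 | (x4 | ~x5) = max(a, b) on (0.38, 0.54) = 0.54
~(x1 | (x4 | ~x5)) = 1 − 0.54 = 0.46
~x4 = 1 − 0.54 = 0.46
~x4 & x5 = min(a, b) on (0.46, 0.81) = 0.46
x5 & x5 = min(a, b) on (0.81, 0.81) = 0.81
(~x4 & x5) | (x5 & x5) = max(a, b) on (0.46, 0.81) = 0.81
~(x1 | (x4 | ~x5)) & ((~x4 & x5) | (x5 & x5)) = min(a, b) on (0.46, 0.81) = 0.46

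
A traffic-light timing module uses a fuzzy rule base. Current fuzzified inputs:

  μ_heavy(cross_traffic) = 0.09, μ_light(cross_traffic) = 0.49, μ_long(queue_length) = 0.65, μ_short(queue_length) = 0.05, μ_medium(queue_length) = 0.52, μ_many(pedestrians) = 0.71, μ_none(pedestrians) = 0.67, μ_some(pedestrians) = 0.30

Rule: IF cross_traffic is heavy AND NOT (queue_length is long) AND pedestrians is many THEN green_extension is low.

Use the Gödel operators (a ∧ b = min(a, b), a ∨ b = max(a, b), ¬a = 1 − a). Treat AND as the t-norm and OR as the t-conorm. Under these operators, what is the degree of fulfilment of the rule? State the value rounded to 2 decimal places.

0.09

firing strength: heavy=0.09, ¬long=1−0.65=0.35, many=0.71; AND[min(a, b)] → w = 0.09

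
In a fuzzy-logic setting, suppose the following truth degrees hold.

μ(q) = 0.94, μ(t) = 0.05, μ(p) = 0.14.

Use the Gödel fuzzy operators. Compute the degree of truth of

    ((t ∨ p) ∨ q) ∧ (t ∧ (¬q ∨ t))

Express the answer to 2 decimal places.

t ∨ p = max(a, b) on (0.05, 0.14) = 0.14
(t ∨ p) ∨ q = max(a, b) on (0.14, 0.94) = 0.94
¬q = 1 − 0.94 = 0.06
¬q ∨ t = max(a, b) on (0.06, 0.05) = 0.06
t ∧ (¬q ∨ t) = min(a, b) on (0.05, 0.06) = 0.05
((t ∨ p) ∨ q) ∧ (t ∧ (¬q ∨ t)) = min(a, b) on (0.94, 0.05) = 0.05

0.05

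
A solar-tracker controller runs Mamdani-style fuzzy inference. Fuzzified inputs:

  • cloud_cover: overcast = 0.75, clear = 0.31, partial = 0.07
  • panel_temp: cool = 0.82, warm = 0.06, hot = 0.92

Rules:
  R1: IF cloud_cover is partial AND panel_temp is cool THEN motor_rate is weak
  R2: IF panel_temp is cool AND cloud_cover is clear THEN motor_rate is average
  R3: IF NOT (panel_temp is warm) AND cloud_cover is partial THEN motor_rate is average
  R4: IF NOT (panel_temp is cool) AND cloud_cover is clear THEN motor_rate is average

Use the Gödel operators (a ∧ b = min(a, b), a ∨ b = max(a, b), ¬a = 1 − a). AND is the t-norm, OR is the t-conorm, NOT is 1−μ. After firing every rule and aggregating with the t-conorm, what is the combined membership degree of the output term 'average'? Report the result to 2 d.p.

0.31

R1: partial=0.07, cool=0.82; AND[min(a, b)] → w = 0.07
R2: cool=0.82, clear=0.31; AND[min(a, b)] → w = 0.31
R3: ¬warm=1−0.06=0.94, partial=0.07; AND[min(a, b)] → w = 0.07
R4: ¬cool=1−0.82=0.18, clear=0.31; AND[min(a, b)] → w = 0.18
Rules with consequent 'average': {R2, R3, R4} → strengths 0.31, 0.07, 0.18
Aggregate via t-conorm [max(a, b)]: 0.31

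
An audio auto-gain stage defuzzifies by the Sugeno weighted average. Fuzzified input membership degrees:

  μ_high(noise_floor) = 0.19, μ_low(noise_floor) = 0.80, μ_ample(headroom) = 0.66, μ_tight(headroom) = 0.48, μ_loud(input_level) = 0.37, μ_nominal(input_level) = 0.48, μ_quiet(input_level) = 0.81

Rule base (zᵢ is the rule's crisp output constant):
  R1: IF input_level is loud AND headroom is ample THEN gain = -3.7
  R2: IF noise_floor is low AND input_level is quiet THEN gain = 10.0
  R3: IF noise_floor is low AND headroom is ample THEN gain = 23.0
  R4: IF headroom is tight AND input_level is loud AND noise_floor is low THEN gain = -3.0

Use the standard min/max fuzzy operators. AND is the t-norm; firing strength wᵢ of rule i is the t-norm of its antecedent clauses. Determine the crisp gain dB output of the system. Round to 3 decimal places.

9.410

R1 (z=-3.7): loud=0.37, ample=0.66; AND[min(a, b)] → w = 0.37
R2 (z=10.0): low=0.80, quiet=0.81; AND[min(a, b)] → w = 0.80
R3 (z=23.0): low=0.80, ample=0.66; AND[min(a, b)] → w = 0.66
R4 (z=-3.0): tight=0.48, loud=0.37, low=0.80; AND[min(a, b)] → w = 0.37
Weighted average = (0.37·-3.7 + 0.80·10.0 + 0.66·23.0 + 0.37·-3.0) / (0.37 + 0.80 + 0.66 + 0.37)
  = 20.7010 / 2.2000 = 9.410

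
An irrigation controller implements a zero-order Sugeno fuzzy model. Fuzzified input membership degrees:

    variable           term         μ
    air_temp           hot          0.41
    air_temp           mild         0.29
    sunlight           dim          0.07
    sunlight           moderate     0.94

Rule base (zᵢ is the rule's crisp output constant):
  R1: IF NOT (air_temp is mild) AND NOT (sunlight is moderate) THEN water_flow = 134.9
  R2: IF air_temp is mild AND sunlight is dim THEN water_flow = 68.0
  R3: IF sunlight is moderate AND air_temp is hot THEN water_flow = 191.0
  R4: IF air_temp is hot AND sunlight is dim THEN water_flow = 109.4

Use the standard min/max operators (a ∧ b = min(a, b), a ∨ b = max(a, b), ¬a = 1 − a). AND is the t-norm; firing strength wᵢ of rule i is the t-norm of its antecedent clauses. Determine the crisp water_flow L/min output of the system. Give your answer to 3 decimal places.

162.003

R1 (z=134.9): ¬mild=1−0.29=0.71, ¬moderate=1−0.94=0.06; AND[min(a, b)] → w = 0.06
R2 (z=68.0): mild=0.29, dim=0.07; AND[min(a, b)] → w = 0.07
R3 (z=191.0): moderate=0.94, hot=0.41; AND[min(a, b)] → w = 0.41
R4 (z=109.4): hot=0.41, dim=0.07; AND[min(a, b)] → w = 0.07
Weighted average = (0.06·134.9 + 0.07·68.0 + 0.41·191.0 + 0.07·109.4) / (0.06 + 0.07 + 0.41 + 0.07)
  = 98.8220 / 0.6100 = 162.003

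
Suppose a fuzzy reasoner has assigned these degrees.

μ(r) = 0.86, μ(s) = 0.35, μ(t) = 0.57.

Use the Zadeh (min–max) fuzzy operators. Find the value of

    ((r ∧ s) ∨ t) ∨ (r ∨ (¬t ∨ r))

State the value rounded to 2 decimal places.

r ∧ s = min(a, b) on (0.86, 0.35) = 0.35
(r ∧ s) ∨ t = max(a, b) on (0.35, 0.57) = 0.57
¬t = 1 − 0.57 = 0.43
¬t ∨ r = max(a, b) on (0.43, 0.86) = 0.86
r ∨ (¬t ∨ r) = max(a, b) on (0.86, 0.86) = 0.86
((r ∧ s) ∨ t) ∨ (r ∨ (¬t ∨ r)) = max(a, b) on (0.57, 0.86) = 0.86

0.86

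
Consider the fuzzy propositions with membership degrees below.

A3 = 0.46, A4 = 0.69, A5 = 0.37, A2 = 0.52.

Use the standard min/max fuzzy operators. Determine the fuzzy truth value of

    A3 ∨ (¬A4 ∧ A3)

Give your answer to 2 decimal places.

¬A4 = 1 − 0.69 = 0.31
¬A4 ∧ A3 = min(a, b) on (0.31, 0.46) = 0.31
A3 ∨ (¬A4 ∧ A3) = max(a, b) on (0.46, 0.31) = 0.46

0.46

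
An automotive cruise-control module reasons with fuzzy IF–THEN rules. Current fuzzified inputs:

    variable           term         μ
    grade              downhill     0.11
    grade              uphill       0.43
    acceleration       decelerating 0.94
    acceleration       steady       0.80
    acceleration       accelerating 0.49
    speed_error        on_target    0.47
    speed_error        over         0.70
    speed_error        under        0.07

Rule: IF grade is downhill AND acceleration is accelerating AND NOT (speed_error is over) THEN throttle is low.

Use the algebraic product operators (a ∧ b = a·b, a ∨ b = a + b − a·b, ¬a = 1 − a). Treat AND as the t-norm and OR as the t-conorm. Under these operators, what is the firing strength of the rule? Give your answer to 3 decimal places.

0.016

firing strength: downhill=0.11, accelerating=0.49, ¬over=1−0.70=0.30; AND[a·b] → w = 0.0162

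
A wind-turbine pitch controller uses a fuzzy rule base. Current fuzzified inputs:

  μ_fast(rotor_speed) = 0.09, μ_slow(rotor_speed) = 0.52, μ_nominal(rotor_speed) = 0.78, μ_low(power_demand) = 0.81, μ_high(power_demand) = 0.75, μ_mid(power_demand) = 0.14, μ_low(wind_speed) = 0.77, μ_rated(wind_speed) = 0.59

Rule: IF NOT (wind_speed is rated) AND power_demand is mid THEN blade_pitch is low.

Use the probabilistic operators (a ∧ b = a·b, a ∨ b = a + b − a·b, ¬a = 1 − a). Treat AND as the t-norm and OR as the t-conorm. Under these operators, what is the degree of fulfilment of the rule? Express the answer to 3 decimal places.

0.057

firing strength: ¬rated=1−0.59=0.41, mid=0.14; AND[a·b] → w = 0.0574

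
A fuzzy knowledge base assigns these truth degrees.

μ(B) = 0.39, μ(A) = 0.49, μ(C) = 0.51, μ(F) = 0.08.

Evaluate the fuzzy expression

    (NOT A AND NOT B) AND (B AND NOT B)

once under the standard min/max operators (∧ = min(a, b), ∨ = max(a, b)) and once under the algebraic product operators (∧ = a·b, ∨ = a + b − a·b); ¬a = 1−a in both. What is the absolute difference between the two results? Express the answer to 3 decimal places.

0.316

Under standard min/max:
  NOT A = 1 − 0.49 = 0.51
  NOT B = 1 − 0.39 = 0.61
  NOT A AND NOT B = min(a, b) on (0.51, 0.61) = 0.51
  NOT B = 1 − 0.39 = 0.61
  B AND NOT B = min(a, b) on (0.39, 0.61) = 0.39
  (NOT A AND NOT B) AND (B AND NOT B) = min(a, b) on (0.51, 0.39) = 0.39
  → value = 0.3900
Under algebraic product:
  NOT A = 1 − 0.4900 = 0.5100
  NOT B = 1 − 0.3900 = 0.6100
  NOT A AND NOT B = a·b on (0.5100, 0.6100) = 0.3111
  NOT B = 1 − 0.3900 = 0.6100
  B AND NOT B = a·b on (0.3900, 0.6100) = 0.2379
  (NOT A AND NOT B) AND (B AND NOT B) = a·b on (0.3111, 0.2379) = 0.0740
  → value = 0.0740
|0.3900 − 0.0740| = 0.316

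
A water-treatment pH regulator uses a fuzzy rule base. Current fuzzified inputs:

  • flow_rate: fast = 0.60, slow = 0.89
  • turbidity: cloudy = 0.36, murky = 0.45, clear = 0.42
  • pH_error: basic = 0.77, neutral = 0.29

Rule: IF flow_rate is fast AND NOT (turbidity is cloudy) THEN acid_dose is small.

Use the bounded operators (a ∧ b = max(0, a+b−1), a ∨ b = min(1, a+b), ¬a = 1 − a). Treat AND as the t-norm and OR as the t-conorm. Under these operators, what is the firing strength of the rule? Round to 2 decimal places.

firing strength: fast=0.60, ¬cloudy=1−0.36=0.64; AND[max(0, a+b−1)] → w = 0.24

0.24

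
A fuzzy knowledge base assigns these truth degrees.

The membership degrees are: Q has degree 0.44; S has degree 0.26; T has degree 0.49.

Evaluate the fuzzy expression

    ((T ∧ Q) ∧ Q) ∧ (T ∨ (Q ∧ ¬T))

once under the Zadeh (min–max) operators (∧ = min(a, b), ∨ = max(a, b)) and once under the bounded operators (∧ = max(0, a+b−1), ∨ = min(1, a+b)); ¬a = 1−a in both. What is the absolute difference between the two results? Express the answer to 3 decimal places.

Under Zadeh (min–max):
  T ∧ Q = min(a, b) on (0.49, 0.44) = 0.44
  (T ∧ Q) ∧ Q = min(a, b) on (0.44, 0.44) = 0.44
  ¬T = 1 − 0.49 = 0.51
  Q ∧ ¬T = min(a, b) on (0.44, 0.51) = 0.44
  T ∨ (Q ∧ ¬T) = max(a, b) on (0.49, 0.44) = 0.49
  ((T ∧ Q) ∧ Q) ∧ (T ∨ (Q ∧ ¬T)) = min(a, b) on (0.44, 0.49) = 0.44
  → value = 0.4400
Under bounded:
  T ∧ Q = max(0, a+b−1) on (0.49, 0.44) = 0.00
  (T ∧ Q) ∧ Q = max(0, a+b−1) on (0.00, 0.44) = 0.00
  ¬T = 1 − 0.49 = 0.51
  Q ∧ ¬T = max(0, a+b−1) on (0.44, 0.51) = 0.00
  T ∨ (Q ∧ ¬T) = min(1, a+b) on (0.49, 0.00) = 0.49
  ((T ∧ Q) ∧ Q) ∧ (T ∨ (Q ∧ ¬T)) = max(0, a+b−1) on (0.00, 0.49) = 0.00
  → value = 0.0000
|0.4400 − 0.0000| = 0.440

0.440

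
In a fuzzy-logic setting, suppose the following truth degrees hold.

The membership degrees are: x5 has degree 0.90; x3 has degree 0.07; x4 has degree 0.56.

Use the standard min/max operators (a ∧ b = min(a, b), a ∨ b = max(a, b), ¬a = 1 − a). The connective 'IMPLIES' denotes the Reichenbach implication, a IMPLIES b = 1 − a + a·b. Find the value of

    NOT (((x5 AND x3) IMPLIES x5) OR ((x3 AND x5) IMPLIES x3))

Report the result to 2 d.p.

0.01

x5 AND x3 = min(a, b) on (0.90, 0.07) = 0.07
(x5 AND x3) IMPLIES x5  [Reichenbach: 1 − a + a·b] with a=0.07, b=0.90 → 0.99
x3 AND x5 = min(a, b) on (0.07, 0.90) = 0.07
(x3 AND x5) IMPLIES x3  [Reichenbach: 1 − a + a·b] with a=0.07, b=0.07 → 0.93
((x5 AND x3) IMPLIES x5) OR ((x3 AND x5) IMPLIES x3) = max(a, b) on (0.99, 0.93) = 0.99
NOT (((x5 AND x3) IMPLIES x5) OR ((x3 AND x5) IMPLIES x3)) = 1 − 0.99 = 0.01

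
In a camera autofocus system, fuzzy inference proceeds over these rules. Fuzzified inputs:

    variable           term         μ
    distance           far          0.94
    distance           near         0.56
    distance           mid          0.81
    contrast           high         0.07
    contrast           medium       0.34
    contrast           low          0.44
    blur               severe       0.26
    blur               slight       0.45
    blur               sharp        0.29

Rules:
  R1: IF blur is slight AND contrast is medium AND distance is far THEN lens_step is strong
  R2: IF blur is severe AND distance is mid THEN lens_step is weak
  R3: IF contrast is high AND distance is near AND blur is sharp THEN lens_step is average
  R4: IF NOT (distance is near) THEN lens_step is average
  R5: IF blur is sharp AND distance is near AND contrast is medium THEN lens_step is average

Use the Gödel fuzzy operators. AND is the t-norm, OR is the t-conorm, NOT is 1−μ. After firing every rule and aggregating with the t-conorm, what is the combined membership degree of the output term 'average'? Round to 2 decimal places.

R1: slight=0.45, medium=0.34, far=0.94; AND[min(a, b)] → w = 0.34
R2: severe=0.26, mid=0.81; AND[min(a, b)] → w = 0.26
R3: high=0.07, near=0.56, sharp=0.29; AND[min(a, b)] → w = 0.07
R4: ¬near=1−0.56=0.44 → w = 0.44
R5: sharp=0.29, near=0.56, medium=0.34; AND[min(a, b)] → w = 0.29
Rules with consequent 'average': {R3, R4, R5} → strengths 0.07, 0.44, 0.29
Aggregate via t-conorm [max(a, b)]: 0.44

0.44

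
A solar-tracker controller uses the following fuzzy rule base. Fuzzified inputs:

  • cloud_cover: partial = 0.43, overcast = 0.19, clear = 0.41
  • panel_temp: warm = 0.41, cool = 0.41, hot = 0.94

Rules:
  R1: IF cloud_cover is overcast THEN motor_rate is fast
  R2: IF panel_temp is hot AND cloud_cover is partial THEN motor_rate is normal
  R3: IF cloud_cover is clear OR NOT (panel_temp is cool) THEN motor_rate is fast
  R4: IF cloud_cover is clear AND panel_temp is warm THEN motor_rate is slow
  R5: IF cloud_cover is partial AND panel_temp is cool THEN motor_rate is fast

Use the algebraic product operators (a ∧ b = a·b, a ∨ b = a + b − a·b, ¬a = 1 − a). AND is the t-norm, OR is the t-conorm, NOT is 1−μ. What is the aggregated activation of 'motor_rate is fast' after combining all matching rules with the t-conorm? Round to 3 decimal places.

0.839

R1: overcast=0.19 → w = 0.1900
R2: hot=0.94, partial=0.43; AND[a·b] → w = 0.4042
R3: clear=0.41, ¬cool=1−0.41=0.59; OR[a + b − a·b] → w = 0.7581
R4: clear=0.41, warm=0.41; AND[a·b] → w = 0.1681
R5: partial=0.43, cool=0.41; AND[a·b] → w = 0.1763
Rules with consequent 'fast': {R1, R3, R5} → strengths 0.1900, 0.7581, 0.1763
Aggregate via t-conorm [a + b − a·b]: 0.8386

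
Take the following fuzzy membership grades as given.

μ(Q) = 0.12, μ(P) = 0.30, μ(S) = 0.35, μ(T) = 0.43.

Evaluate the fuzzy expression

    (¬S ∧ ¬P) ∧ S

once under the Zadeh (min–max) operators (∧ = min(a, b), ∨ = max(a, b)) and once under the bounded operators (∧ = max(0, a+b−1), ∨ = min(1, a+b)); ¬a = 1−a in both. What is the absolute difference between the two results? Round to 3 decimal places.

Under Zadeh (min–max):
  ¬S = 1 − 0.35 = 0.65
  ¬P = 1 − 0.30 = 0.70
  ¬S ∧ ¬P = min(a, b) on (0.65, 0.70) = 0.65
  (¬S ∧ ¬P) ∧ S = min(a, b) on (0.65, 0.35) = 0.35
  → value = 0.3500
Under bounded:
  ¬S = 1 − 0.35 = 0.65
  ¬P = 1 − 0.30 = 0.70
  ¬S ∧ ¬P = max(0, a+b−1) on (0.65, 0.70) = 0.35
  (¬S ∧ ¬P) ∧ S = max(0, a+b−1) on (0.35, 0.35) = 0.00
  → value = 0.0000
|0.3500 − 0.0000| = 0.350

0.350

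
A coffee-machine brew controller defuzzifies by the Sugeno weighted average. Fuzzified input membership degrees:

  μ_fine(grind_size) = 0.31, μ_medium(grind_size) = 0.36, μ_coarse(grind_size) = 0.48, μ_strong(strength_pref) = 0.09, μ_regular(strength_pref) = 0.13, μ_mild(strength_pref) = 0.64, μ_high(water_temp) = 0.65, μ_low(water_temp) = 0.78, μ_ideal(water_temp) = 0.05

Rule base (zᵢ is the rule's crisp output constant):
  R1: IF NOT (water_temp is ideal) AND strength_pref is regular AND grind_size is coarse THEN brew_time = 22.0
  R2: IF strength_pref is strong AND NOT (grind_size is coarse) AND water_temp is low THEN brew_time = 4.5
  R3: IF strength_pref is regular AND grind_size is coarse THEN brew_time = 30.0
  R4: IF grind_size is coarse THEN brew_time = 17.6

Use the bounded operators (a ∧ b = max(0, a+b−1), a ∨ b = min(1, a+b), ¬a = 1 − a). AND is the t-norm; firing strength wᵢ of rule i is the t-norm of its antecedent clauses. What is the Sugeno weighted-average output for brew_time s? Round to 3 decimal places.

R1 (z=22.0): ¬ideal=1−0.05=0.95, regular=0.13, coarse=0.48; AND[max(0, a+b−1)] → w = 0.00
R2 (z=4.5): strong=0.09, ¬coarse=1−0.48=0.52, low=0.78; AND[max(0, a+b−1)] → w = 0.00
R3 (z=30.0): regular=0.13, coarse=0.48; AND[max(0, a+b−1)] → w = 0.00
R4 (z=17.6): coarse=0.48 → w = 0.48
Weighted average = (0.00·22.0 + 0.00·4.5 + 0.00·30.0 + 0.48·17.6) / (0.00 + 0.00 + 0.00 + 0.48)
  = 8.4480 / 0.4800 = 17.600

17.600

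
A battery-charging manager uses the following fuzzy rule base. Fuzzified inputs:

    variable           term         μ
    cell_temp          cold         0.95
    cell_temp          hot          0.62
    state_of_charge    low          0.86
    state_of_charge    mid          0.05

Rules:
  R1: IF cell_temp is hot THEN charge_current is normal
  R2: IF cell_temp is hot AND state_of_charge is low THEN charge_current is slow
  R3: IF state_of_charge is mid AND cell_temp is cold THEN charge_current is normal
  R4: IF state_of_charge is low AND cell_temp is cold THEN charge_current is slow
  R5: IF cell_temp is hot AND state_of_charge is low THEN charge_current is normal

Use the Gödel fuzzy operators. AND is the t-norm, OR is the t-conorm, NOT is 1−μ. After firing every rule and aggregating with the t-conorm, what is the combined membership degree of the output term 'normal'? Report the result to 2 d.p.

R1: hot=0.62 → w = 0.62
R2: hot=0.62, low=0.86; AND[min(a, b)] → w = 0.62
R3: mid=0.05, cold=0.95; AND[min(a, b)] → w = 0.05
R4: low=0.86, cold=0.95; AND[min(a, b)] → w = 0.86
R5: hot=0.62, low=0.86; AND[min(a, b)] → w = 0.62
Rules with consequent 'normal': {R1, R3, R5} → strengths 0.62, 0.05, 0.62
Aggregate via t-conorm [max(a, b)]: 0.62

0.62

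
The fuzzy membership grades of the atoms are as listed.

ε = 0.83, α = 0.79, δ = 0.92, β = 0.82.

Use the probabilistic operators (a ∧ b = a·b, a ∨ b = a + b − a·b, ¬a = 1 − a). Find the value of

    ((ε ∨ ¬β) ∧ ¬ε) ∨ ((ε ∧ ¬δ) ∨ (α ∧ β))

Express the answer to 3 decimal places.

0.719

¬β = 1 − 0.8200 = 0.1800
ε ∨ ¬β = a + b − a·b on (0.8300, 0.1800) = 0.8606
¬ε = 1 − 0.8300 = 0.1700
(ε ∨ ¬β) ∧ ¬ε = a·b on (0.8606, 0.1700) = 0.1463
¬δ = 1 − 0.9200 = 0.0800
ε ∧ ¬δ = a·b on (0.8300, 0.0800) = 0.0664
α ∧ β = a·b on (0.7900, 0.8200) = 0.6478
(ε ∧ ¬δ) ∨ (α ∧ β) = a + b − a·b on (0.0664, 0.6478) = 0.6712
((ε ∨ ¬β) ∧ ¬ε) ∨ ((ε ∧ ¬δ) ∨ (α ∧ β)) = a + b − a·b on (0.1463, 0.6712) = 0.7193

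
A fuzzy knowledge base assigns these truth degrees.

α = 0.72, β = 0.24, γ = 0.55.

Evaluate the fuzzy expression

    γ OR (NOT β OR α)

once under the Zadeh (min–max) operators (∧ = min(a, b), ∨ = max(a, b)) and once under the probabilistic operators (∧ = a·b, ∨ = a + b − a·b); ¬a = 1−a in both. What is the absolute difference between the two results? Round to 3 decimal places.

0.210

Under Zadeh (min–max):
  NOT β = 1 − 0.24 = 0.76
  NOT β OR α = max(a, b) on (0.76, 0.72) = 0.76
  γ OR (NOT β OR α) = max(a, b) on (0.55, 0.76) = 0.76
  → value = 0.7600
Under probabilistic:
  NOT β = 1 − 0.2400 = 0.7600
  NOT β OR α = a + b − a·b on (0.7600, 0.7200) = 0.9328
  γ OR (NOT β OR α) = a + b − a·b on (0.5500, 0.9328) = 0.9698
  → value = 0.9698
|0.7600 − 0.9698| = 0.210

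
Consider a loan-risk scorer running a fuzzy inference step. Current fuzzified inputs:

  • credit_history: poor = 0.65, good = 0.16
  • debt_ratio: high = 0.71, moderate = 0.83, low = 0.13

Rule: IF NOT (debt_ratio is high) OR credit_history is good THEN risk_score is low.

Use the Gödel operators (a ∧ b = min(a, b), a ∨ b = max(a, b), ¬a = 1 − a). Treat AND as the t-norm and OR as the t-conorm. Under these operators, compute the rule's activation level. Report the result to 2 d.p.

0.29

firing strength: ¬high=1−0.71=0.29, good=0.16; OR[max(a, b)] → w = 0.29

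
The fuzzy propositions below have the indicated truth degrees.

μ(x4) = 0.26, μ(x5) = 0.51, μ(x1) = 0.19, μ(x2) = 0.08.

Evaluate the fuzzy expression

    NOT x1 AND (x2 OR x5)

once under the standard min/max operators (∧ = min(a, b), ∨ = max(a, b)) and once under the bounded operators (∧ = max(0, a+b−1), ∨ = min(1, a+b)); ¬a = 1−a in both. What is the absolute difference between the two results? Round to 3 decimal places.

0.110

Under standard min/max:
  NOT x1 = 1 − 0.19 = 0.81
  x2 OR x5 = max(a, b) on (0.08, 0.51) = 0.51
  NOT x1 AND (x2 OR x5) = min(a, b) on (0.81, 0.51) = 0.51
  → value = 0.5100
Under bounded:
  NOT x1 = 1 − 0.19 = 0.81
  x2 OR x5 = min(1, a+b) on (0.08, 0.51) = 0.59
  NOT x1 AND (x2 OR x5) = max(0, a+b−1) on (0.81, 0.59) = 0.40
  → value = 0.4000
|0.5100 − 0.4000| = 0.110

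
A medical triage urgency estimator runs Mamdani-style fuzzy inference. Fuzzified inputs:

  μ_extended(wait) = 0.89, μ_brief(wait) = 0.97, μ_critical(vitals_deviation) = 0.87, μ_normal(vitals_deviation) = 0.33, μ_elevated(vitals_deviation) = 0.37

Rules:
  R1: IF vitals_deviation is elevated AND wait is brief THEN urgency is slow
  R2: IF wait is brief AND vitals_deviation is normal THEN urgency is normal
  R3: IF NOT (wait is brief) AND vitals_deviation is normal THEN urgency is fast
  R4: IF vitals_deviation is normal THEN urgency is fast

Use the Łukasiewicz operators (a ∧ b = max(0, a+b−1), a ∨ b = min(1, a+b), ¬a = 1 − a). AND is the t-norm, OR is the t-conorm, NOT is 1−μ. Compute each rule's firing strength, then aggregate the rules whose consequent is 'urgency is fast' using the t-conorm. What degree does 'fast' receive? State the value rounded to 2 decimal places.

0.33

R1: elevated=0.37, brief=0.97; AND[max(0, a+b−1)] → w = 0.34
R2: brief=0.97, normal=0.33; AND[max(0, a+b−1)] → w = 0.30
R3: ¬brief=1−0.97=0.03, normal=0.33; AND[max(0, a+b−1)] → w = 0.00
R4: normal=0.33 → w = 0.33
Rules with consequent 'fast': {R3, R4} → strengths 0.00, 0.33
Aggregate via t-conorm [min(1, a+b)]: 0.33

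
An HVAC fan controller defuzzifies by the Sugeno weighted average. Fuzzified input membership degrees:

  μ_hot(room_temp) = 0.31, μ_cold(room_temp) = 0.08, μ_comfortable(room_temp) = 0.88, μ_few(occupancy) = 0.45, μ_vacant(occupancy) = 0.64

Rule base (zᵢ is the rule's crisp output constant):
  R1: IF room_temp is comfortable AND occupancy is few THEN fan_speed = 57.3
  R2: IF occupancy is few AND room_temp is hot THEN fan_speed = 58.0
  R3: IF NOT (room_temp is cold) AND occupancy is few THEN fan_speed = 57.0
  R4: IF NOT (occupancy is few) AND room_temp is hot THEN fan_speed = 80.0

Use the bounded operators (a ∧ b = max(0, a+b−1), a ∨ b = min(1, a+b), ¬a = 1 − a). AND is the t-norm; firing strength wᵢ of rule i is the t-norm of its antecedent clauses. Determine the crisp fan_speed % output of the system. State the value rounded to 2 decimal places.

57.14

R1 (z=57.3): comfortable=0.88, few=0.45; AND[max(0, a+b−1)] → w = 0.33
R2 (z=58.0): few=0.45, hot=0.31; AND[max(0, a+b−1)] → w = 0.00
R3 (z=57.0): ¬cold=1−0.08=0.92, few=0.45; AND[max(0, a+b−1)] → w = 0.37
R4 (z=80.0): ¬few=1−0.45=0.55, hot=0.31; AND[max(0, a+b−1)] → w = 0.00
Weighted average = (0.33·57.3 + 0.00·58.0 + 0.37·57.0 + 0.00·80.0) / (0.33 + 0.00 + 0.37 + 0.00)
  = 39.9990 / 0.7000 = 57.14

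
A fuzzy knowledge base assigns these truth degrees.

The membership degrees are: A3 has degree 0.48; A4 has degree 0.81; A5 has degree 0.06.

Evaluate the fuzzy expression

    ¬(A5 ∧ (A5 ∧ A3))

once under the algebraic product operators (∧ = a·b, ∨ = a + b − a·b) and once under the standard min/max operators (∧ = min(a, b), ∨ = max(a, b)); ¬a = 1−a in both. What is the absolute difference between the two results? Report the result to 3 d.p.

Under algebraic product:
  A5 ∧ A3 = a·b on (0.0600, 0.4800) = 0.0288
  A5 ∧ (A5 ∧ A3) = a·b on (0.0600, 0.0288) = 0.0017
  ¬(A5 ∧ (A5 ∧ A3)) = 1 − 0.0017 = 0.9983
  → value = 0.9983
Under standard min/max:
  A5 ∧ A3 = min(a, b) on (0.06, 0.48) = 0.06
  A5 ∧ (A5 ∧ A3) = min(a, b) on (0.06, 0.06) = 0.06
  ¬(A5 ∧ (A5 ∧ A3)) = 1 − 0.06 = 0.94
  → value = 0.9400
|0.9983 − 0.9400| = 0.058

0.058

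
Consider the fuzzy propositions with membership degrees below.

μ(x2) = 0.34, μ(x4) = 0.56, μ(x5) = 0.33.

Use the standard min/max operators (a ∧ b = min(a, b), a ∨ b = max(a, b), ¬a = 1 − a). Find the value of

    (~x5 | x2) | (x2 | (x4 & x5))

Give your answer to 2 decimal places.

~x5 = 1 − 0.33 = 0.67
~x5 | x2 = max(a, b) on (0.67, 0.34) = 0.67
x4 & x5 = min(a, b) on (0.56, 0.33) = 0.33
x2 | (x4 & x5) = max(a, b) on (0.34, 0.33) = 0.34
(~x5 | x2) | (x2 | (x4 & x5)) = max(a, b) on (0.67, 0.34) = 0.67

0.67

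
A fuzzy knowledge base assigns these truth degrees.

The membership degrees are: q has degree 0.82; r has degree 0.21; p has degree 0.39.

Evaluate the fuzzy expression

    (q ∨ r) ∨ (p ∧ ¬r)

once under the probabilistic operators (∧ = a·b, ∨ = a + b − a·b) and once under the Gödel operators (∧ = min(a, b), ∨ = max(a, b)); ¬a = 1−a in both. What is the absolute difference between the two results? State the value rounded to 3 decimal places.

0.082

Under probabilistic:
  q ∨ r = a + b − a·b on (0.8200, 0.2100) = 0.8578
  ¬r = 1 − 0.2100 = 0.7900
  p ∧ ¬r = a·b on (0.3900, 0.7900) = 0.3081
  (q ∨ r) ∨ (p ∧ ¬r) = a + b − a·b on (0.8578, 0.3081) = 0.9016
  → value = 0.9016
Under Gödel:
  q ∨ r = max(a, b) on (0.82, 0.21) = 0.82
  ¬r = 1 − 0.21 = 0.79
  p ∧ ¬r = min(a, b) on (0.39, 0.79) = 0.39
  (q ∨ r) ∨ (p ∧ ¬r) = max(a, b) on (0.82, 0.39) = 0.82
  → value = 0.8200
|0.9016 − 0.8200| = 0.082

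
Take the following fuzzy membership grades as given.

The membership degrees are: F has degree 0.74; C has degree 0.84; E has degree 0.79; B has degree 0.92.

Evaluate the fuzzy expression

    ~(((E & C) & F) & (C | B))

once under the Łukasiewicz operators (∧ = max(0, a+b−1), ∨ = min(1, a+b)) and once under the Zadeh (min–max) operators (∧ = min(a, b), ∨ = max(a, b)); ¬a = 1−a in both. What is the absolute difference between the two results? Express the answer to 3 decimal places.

0.370

Under Łukasiewicz:
  E & C = max(0, a+b−1) on (0.79, 0.84) = 0.63
  (E & C) & F = max(0, a+b−1) on (0.63, 0.74) = 0.37
  C | B = min(1, a+b) on (0.84, 0.92) = 1.00
  ((E & C) & F) & (C | B) = max(0, a+b−1) on (0.37, 1.00) = 0.37
  ~(((E & C) & F) & (C | B)) = 1 − 0.37 = 0.63
  → value = 0.6300
Under Zadeh (min–max):
  E & C = min(a, b) on (0.79, 0.84) = 0.79
  (E & C) & F = min(a, b) on (0.79, 0.74) = 0.74
  C | B = max(a, b) on (0.84, 0.92) = 0.92
  ((E & C) & F) & (C | B) = min(a, b) on (0.74, 0.92) = 0.74
  ~(((E & C) & F) & (C | B)) = 1 − 0.74 = 0.26
  → value = 0.2600
|0.6300 − 0.2600| = 0.370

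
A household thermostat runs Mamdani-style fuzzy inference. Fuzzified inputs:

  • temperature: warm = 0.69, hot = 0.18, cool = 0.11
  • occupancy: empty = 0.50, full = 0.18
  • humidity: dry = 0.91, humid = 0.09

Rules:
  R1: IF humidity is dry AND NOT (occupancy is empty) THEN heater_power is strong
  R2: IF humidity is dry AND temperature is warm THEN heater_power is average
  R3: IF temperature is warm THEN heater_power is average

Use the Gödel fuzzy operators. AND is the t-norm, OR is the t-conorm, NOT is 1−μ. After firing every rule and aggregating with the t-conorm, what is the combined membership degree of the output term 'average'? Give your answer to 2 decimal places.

0.69

R1: dry=0.91, ¬empty=1−0.50=0.50; AND[min(a, b)] → w = 0.50
R2: dry=0.91, warm=0.69; AND[min(a, b)] → w = 0.69
R3: warm=0.69 → w = 0.69
Rules with consequent 'average': {R2, R3} → strengths 0.69, 0.69
Aggregate via t-conorm [max(a, b)]: 0.69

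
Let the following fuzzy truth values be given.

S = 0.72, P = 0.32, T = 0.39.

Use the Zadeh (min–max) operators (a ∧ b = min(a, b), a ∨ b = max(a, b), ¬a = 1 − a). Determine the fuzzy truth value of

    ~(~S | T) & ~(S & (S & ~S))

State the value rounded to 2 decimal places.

~S = 1 − 0.72 = 0.28
~S | T = max(a, b) on (0.28, 0.39) = 0.39
~(~S | T) = 1 − 0.39 = 0.61
~S = 1 − 0.72 = 0.28
S & ~S = min(a, b) on (0.72, 0.28) = 0.28
S & (S & ~S) = min(a, b) on (0.72, 0.28) = 0.28
~(S & (S & ~S)) = 1 − 0.28 = 0.72
~(~S | T) & ~(S & (S & ~S)) = min(a, b) on (0.61, 0.72) = 0.61

0.61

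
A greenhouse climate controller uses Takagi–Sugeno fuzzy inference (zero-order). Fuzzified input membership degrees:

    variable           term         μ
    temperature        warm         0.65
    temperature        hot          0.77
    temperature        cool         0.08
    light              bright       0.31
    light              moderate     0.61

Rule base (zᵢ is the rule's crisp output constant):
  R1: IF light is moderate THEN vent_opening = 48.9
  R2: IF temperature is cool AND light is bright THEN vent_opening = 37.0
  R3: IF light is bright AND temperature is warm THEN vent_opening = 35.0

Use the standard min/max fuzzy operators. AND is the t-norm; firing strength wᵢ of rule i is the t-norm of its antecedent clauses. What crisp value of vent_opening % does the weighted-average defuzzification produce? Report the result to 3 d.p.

R1 (z=48.9): moderate=0.61 → w = 0.61
R2 (z=37.0): cool=0.08, bright=0.31; AND[min(a, b)] → w = 0.08
R3 (z=35.0): bright=0.31, warm=0.65; AND[min(a, b)] → w = 0.31
Weighted average = (0.61·48.9 + 0.08·37.0 + 0.31·35.0) / (0.61 + 0.08 + 0.31)
  = 43.6390 / 1.0000 = 43.639

43.639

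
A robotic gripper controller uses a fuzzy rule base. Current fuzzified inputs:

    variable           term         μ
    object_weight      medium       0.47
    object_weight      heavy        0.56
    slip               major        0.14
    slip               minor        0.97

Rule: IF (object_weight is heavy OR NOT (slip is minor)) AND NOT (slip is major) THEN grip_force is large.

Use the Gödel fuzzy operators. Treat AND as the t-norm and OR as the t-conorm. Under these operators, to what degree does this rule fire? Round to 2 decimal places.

0.56

firing strength: (heavy=0.56 OR ¬minor=1−0.97=0.03) = 0.56; AND[min(a, b)] with ¬major=1−0.14=0.86 → w = 0.56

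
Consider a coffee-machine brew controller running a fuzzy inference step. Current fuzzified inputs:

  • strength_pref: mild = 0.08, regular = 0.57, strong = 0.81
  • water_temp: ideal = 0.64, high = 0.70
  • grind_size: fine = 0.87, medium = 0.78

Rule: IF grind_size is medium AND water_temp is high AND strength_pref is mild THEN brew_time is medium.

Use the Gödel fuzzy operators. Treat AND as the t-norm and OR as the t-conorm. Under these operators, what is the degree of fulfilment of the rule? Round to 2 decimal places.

firing strength: medium=0.78, high=0.70, mild=0.08; AND[min(a, b)] → w = 0.08

0.08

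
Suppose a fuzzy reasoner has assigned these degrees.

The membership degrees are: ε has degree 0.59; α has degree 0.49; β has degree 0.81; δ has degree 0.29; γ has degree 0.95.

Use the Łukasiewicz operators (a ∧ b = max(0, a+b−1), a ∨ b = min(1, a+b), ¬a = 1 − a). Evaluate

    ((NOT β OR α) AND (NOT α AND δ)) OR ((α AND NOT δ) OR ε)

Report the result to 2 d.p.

NOT β = 1 − 0.81 = 0.19
NOT β OR α = min(1, a+b) on (0.19, 0.49) = 0.68
NOT α = 1 − 0.49 = 0.51
NOT α AND δ = max(0, a+b−1) on (0.51, 0.29) = 0.00
(NOT β OR α) AND (NOT α AND δ) = max(0, a+b−1) on (0.68, 0.00) = 0.00
NOT δ = 1 − 0.29 = 0.71
α AND NOT δ = max(0, a+b−1) on (0.49, 0.71) = 0.20
(α AND NOT δ) OR ε = min(1, a+b) on (0.20, 0.59) = 0.79
((NOT β OR α) AND (NOT α AND δ)) OR ((α AND NOT δ) OR ε) = min(1, a+b) on (0.00, 0.79) = 0.79

0.79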